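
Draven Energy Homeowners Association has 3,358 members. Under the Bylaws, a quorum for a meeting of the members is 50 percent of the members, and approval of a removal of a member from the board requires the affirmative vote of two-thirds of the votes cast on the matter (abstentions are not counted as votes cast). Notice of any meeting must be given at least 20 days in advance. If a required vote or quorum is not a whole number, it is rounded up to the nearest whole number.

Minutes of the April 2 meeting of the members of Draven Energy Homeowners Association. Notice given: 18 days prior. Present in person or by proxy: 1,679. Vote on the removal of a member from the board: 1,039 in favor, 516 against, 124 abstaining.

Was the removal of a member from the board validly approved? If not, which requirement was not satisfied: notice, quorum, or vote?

Invalid — notice requirement not satisfied.

Notice: 18 days given; 20 required. Not satisfied.
Quorum: 50% of 3,358 = 1,679; 1,679 present. Satisfied.
Vote: requires two-thirds of the votes cast (1,679 − 124 abstaining = 1,555); 2/3 of 1555 = 1036.67, rounded up to 1037, so 1,037 needed; 1,039 in favor. Satisfied.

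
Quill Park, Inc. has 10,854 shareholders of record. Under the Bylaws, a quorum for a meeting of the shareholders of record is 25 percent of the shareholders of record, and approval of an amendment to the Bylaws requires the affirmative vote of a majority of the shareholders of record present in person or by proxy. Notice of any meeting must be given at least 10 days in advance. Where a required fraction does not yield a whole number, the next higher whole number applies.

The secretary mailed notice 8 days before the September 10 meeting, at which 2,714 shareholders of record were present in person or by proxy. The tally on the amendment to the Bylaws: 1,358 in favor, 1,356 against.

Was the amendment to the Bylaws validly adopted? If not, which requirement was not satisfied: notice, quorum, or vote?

Invalid — notice requirement not satisfied.

Notice: 8 days given; 10 required. Not satisfied.
Quorum: 25% of 10,854 = 2,713.50, rounded up to 2,714; 2,714 present. Satisfied.
Vote: requires a majority of those present (2,714); a majority of 2714 is 1358, so 1,358 needed; 1,358 in favor. Satisfied.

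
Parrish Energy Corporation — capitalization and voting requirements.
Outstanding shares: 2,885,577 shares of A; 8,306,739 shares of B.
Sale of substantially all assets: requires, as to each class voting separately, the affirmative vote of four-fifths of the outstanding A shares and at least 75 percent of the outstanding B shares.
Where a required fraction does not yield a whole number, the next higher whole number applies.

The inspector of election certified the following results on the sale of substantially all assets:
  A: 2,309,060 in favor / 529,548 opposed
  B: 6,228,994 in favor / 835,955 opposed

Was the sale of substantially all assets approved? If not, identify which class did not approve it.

Not approved — the B shares did not give the required vote.

A: 4/5 of 2885577 = 2308461.60, rounded up to 2308462; 2,308,462 required, 2,309,060 in favor — approved.
B: 3/4 of 8306739 = 6230054.25, rounded up to 6230055; 6,230,055 required, 6,228,994 in favor — not approved.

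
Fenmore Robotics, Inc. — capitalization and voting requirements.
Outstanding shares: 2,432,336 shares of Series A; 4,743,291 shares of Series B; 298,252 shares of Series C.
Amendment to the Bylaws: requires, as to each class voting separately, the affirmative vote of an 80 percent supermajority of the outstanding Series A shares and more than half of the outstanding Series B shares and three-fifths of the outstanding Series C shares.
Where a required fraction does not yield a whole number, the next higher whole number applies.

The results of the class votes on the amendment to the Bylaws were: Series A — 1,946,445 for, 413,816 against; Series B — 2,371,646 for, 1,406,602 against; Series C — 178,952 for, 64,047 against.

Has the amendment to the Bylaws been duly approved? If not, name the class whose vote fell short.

Series A: 4/5 of 2432336 = 1945868.80, rounded up to 1945869; 1,945,869 required, 1,946,445 in favor — approved.
Series B: a majority of 4743291 is 2371646; 2,371,646 required, 2,371,646 in favor — approved.
Series C: 3/5 of 298252 = 178951.20, rounded up to 178952; 178,952 required, 178,952 in favor — approved.

Approved — every class gave the required vote.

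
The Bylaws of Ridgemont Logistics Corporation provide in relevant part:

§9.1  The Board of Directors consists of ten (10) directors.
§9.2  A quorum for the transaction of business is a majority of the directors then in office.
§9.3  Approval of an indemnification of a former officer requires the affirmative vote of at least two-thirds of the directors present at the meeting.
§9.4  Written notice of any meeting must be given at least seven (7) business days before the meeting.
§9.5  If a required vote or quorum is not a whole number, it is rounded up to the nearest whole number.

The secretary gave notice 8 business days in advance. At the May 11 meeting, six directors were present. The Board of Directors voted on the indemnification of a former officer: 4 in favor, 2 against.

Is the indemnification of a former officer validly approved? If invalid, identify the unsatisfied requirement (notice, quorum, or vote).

Valid — all requirements satisfied.

Notice: 8 business days given; 7 required (8 ≥ 7). Satisfied.
Quorum: 6 present; quorum is 6. Satisfied.
Vote: the indemnification of a former officer requires two-thirds of the directors present (6). 2/3 of 6 = 4, so 4 affirmative votes are needed; 4 voted in favor. Satisfied.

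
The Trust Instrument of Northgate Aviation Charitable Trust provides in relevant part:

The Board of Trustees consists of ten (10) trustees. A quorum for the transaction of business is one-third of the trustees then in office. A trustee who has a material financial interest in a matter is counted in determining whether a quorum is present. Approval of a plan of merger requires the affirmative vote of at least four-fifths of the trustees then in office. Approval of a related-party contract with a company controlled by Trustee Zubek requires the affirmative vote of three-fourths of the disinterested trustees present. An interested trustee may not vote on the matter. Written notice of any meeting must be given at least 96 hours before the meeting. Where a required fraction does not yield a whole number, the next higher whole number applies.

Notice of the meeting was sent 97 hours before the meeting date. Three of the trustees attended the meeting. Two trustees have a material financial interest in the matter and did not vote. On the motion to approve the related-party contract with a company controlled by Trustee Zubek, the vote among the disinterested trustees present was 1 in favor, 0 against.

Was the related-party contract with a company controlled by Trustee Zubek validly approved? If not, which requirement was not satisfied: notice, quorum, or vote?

Invalid — quorum requirement not satisfied.

Notice: 97 hours given; 96 required (97 ≥ 96). Satisfied.
Quorum: 3 present (interested trustees count toward quorum); quorum is 4. Not satisfied.
Vote: the related-party contract with a company controlled by Trustee Zubek requires three-fourths of the disinterested trustees present (3 − 2 = 1). 3/4 of 1 = 0.75, rounded up to 1, so 1 affirmative vote is needed; 1 voted in favor. Satisfied. (Moot — without a quorum no business can be validly transacted.)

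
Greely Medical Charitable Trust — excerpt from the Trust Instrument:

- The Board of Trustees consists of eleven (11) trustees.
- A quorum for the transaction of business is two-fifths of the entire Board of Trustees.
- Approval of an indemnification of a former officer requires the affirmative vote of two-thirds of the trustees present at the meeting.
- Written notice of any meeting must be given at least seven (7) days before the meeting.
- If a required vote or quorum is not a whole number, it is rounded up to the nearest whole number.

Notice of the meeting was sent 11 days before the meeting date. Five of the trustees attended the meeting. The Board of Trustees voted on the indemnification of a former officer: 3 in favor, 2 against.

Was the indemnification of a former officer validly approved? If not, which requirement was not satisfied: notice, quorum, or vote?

Notice: 11 days given; 7 required (11 ≥ 7). Satisfied.
Quorum: 5 present; quorum is 5. Satisfied.
Vote: the indemnification of a former officer requires two-thirds of the trustees present (5). 2/3 of 5 = 3.33, rounded up to 4, so 4 affirmative votes are needed; 3 voted in favor. Not satisfied.

Invalid — vote requirement not satisfied.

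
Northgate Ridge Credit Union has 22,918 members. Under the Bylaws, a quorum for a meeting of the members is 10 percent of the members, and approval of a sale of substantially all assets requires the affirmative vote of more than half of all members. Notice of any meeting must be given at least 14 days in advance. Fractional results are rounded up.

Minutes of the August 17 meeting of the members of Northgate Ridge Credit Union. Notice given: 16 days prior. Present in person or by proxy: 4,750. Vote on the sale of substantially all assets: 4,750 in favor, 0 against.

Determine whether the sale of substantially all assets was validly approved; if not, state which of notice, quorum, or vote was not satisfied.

Invalid — vote requirement not satisfied.

Notice: 16 days given; 14 required. Satisfied.
Quorum: 10% of 22,918 = 2,291.80, rounded up to 2,292; 4,750 present. Satisfied.
Vote: requires a majority of all members (22,918); a majority of 22918 is 11460, so 11,460 needed; 4,750 in favor. Not satisfied.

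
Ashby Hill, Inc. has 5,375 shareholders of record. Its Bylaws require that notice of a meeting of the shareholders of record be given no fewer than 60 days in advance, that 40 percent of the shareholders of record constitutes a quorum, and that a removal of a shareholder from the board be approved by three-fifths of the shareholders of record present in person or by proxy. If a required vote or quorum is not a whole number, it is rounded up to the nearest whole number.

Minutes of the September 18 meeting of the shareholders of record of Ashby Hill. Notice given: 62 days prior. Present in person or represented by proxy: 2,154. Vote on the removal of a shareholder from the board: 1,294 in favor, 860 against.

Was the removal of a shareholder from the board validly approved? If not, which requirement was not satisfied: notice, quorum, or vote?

Notice: 62 days given; 60 required. Satisfied.
Quorum: 40% of 5,375 = 2,150; 2,154 present. Satisfied.
Vote: requires three-fifths of those present (2,154); 3/5 of 2154 = 1292.40, rounded up to 1293, so 1,293 needed; 1,294 in favor. Satisfied.

Valid — all requirements satisfied.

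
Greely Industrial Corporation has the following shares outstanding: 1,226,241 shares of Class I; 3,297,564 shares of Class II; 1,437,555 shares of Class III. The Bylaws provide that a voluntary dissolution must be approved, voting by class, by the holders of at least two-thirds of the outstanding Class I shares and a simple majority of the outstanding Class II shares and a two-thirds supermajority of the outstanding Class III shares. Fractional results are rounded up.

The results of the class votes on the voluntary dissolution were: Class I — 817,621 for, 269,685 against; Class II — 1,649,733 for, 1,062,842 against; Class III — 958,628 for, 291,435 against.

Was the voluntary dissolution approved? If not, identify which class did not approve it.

Class I: 2/3 of 1226241 = 817494; 817,494 required, 817,621 in favor — approved.
Class II: a majority of 3297564 is 1648783; 1,648,783 required, 1,649,733 in favor — approved.
Class III: 2/3 of 1437555 = 958370; 958,370 required, 958,628 in favor — approved.

Approved — every class gave the required vote.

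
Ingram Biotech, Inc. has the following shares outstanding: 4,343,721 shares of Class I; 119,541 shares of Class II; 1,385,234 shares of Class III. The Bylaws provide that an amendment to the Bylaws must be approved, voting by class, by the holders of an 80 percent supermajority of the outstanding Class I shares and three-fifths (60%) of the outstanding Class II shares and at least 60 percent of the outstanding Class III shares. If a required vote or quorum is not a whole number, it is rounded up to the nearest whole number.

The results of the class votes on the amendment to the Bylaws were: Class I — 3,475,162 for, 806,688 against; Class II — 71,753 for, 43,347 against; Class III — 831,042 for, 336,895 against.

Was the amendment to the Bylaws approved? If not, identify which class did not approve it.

Class I: 4/5 of 4343721 = 3474976.80, rounded up to 3474977; 3,474,977 required, 3,475,162 in favor — approved.
Class II: 3/5 of 119541 = 71724.60, rounded up to 71725; 71,725 required, 71,753 in favor — approved.
Class III: 3/5 of 1385234 = 831140.40, rounded up to 831141; 831,141 required, 831,042 in favor — not approved.

Not approved — the Class III shares did not give the required vote.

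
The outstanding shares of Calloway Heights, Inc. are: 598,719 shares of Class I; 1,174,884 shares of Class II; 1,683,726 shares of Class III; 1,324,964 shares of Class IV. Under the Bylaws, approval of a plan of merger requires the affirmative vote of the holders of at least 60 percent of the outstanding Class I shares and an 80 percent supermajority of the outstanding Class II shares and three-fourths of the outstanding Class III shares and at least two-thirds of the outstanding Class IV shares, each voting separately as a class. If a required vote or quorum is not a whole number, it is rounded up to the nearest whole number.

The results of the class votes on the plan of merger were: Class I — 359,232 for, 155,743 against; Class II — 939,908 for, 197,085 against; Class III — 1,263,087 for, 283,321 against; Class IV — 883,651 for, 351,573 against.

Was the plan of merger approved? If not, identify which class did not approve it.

Class I: 3/5 of 598719 = 359231.40, rounded up to 359232; 359,232 required, 359,232 in favor — approved.
Class II: 4/5 of 1174884 = 939907.20, rounded up to 939908; 939,908 required, 939,908 in favor — approved.
Class III: 3/4 of 1683726 = 1262794.50, rounded up to 1262795; 1,262,795 required, 1,263,087 in favor — approved.
Class IV: 2/3 of 1324964 = 883309.33, rounded up to 883310; 883,310 required, 883,651 in favor — approved.

Approved — every class gave the required vote.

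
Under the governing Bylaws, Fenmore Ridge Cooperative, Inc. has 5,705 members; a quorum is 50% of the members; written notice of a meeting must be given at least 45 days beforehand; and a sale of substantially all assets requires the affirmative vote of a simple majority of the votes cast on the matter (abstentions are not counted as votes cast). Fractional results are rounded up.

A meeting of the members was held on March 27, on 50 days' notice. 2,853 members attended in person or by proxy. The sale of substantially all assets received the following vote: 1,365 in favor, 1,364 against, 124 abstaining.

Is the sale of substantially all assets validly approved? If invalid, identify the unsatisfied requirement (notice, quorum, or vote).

Valid — all requirements satisfied.

Notice: 50 days given; 45 required. Satisfied.
Quorum: 50% of 5,705 = 2,852.50, rounded up to 2,853; 2,853 present. Satisfied.
Vote: requires a majority of the votes cast (2,853 − 124 abstaining = 2,729); a majority of 2729 is 1365, so 1,365 needed; 1,365 in favor. Satisfied.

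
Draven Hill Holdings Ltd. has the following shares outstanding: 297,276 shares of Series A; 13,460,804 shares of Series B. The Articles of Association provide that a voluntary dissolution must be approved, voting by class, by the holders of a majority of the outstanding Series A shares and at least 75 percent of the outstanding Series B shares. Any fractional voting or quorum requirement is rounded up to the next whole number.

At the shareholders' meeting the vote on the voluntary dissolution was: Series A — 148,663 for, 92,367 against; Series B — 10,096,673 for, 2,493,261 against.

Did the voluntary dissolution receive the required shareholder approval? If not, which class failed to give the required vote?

Approved — every class gave the required vote.

Series A: a majority of 297276 is 148639; 148,639 required, 148,663 in favor — approved.
Series B: 3/4 of 13460804 = 10095603; 10,095,603 required, 10,096,673 in favor — approved.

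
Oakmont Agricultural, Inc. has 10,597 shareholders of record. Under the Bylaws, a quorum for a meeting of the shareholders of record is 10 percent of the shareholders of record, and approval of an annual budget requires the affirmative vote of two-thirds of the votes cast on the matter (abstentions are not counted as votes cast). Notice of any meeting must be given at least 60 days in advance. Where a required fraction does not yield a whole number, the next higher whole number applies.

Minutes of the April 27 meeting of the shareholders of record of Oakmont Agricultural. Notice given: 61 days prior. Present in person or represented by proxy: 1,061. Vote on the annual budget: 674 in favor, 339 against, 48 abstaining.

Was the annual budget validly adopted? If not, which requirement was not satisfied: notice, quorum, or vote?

Invalid — vote requirement not satisfied.

Notice: 61 days given; 60 required. Satisfied.
Quorum: 10% of 10,597 = 1,059.70, rounded up to 1,060; 1,061 present. Satisfied.
Vote: requires two-thirds of the votes cast (1,061 − 48 abstaining = 1,013); 2/3 of 1013 = 675.33, rounded up to 676, so 676 needed; 674 in favor. Not satisfied.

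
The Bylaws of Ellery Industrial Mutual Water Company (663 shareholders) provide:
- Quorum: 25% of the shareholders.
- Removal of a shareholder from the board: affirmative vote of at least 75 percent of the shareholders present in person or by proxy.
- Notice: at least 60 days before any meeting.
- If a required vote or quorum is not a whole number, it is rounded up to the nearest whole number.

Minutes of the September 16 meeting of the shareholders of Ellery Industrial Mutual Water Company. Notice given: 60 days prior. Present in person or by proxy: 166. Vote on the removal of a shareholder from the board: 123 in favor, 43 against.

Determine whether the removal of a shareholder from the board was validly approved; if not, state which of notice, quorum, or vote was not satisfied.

Invalid — vote requirement not satisfied.

Notice: 60 days given; 60 required. Satisfied.
Quorum: 25% of 663 = 165.75, rounded up to 166; 166 present. Satisfied.
Vote: requires three-fourths of those present (166); 3/4 of 166 = 124.50, rounded up to 125, so 125 needed; 123 in favor. Not satisfied.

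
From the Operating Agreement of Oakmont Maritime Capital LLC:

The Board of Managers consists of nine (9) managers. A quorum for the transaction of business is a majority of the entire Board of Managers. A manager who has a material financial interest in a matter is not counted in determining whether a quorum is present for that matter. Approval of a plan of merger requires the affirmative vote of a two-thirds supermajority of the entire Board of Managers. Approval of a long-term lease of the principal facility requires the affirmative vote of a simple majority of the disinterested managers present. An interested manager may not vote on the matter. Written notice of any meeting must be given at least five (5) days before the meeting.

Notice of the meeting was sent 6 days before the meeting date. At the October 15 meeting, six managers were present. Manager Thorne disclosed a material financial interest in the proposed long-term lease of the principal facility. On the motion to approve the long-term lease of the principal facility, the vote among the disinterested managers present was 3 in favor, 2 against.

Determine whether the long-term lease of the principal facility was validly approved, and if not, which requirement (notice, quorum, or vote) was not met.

Valid — all requirements satisfied.

Notice: 6 days given; 5 required (6 ≥ 5). Satisfied.
Quorum: 6 present, but the 1 interested manager does not count, leaving 5. Quorum is 5. Satisfied.
Vote: the long-term lease of the principal facility requires a majority of the disinterested managers present (6 − 1 = 5). A majority of 5 is 3, so 3 affirmative votes are needed; 3 voted in favor. Satisfied.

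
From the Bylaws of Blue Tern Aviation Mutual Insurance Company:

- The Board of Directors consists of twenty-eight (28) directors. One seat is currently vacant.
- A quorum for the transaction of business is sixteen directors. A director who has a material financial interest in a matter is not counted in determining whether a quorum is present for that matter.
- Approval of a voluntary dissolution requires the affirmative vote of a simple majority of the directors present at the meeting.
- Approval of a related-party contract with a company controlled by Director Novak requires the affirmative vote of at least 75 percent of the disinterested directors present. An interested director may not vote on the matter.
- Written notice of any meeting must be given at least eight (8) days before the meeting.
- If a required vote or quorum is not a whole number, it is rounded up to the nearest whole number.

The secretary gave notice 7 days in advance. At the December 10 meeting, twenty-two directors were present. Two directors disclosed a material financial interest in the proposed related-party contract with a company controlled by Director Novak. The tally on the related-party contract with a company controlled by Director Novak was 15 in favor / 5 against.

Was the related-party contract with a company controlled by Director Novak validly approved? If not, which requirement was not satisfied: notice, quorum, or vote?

Notice: 7 days given; 8 required (7 < 8). Not satisfied.
Quorum: 22 present, but the 2 interested directors do not count, leaving 20. Quorum is 16. Satisfied.
Vote: the related-party contract with a company controlled by Director Novak requires three-fourths of the disinterested directors present (22 − 2 = 20). 3/4 of 20 = 15, so 15 affirmative votes are needed; 15 voted in favor. Satisfied.

Invalid — notice requirement not satisfied.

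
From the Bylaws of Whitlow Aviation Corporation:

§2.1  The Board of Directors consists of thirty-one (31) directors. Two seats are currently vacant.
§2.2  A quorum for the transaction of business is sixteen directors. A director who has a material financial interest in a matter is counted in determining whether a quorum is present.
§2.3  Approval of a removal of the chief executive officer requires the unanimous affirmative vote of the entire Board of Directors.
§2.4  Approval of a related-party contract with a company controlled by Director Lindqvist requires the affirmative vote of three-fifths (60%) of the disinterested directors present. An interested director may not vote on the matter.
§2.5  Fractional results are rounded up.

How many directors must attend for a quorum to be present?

The quorum is fixed at 16.

16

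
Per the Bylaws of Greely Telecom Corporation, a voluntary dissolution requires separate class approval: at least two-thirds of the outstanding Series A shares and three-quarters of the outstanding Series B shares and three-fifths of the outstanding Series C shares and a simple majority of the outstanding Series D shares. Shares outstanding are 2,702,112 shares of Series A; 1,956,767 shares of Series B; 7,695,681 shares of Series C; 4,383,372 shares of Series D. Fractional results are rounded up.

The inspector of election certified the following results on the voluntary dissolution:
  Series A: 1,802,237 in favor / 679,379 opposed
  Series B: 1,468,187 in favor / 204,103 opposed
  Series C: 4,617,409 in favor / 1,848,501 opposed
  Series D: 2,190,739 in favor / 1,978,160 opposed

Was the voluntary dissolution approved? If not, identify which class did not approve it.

Series A: 2/3 of 2702112 = 1801408; 1,801,408 required, 1,802,237 in favor — approved.
Series B: 3/4 of 1956767 = 1467575.25, rounded up to 1467576; 1,467,576 required, 1,468,187 in favor — approved.
Series C: 3/5 of 7695681 = 4617408.60, rounded up to 4617409; 4,617,409 required, 4,617,409 in favor — approved.
Series D: a majority of 4383372 is 2191687; 2,191,687 required, 2,190,739 in favor — not approved.

Not approved — the Series D shares did not give the required vote.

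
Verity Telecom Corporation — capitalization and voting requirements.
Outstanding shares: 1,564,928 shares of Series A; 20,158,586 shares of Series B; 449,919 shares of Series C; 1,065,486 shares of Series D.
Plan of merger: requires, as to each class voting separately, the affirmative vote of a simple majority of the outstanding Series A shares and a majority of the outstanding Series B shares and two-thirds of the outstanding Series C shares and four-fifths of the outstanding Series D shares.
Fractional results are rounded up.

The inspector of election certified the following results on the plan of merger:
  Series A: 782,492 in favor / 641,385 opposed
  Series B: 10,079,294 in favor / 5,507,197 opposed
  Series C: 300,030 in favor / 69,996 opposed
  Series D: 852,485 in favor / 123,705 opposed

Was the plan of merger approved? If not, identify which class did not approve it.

Approved — every class gave the required vote.

Series A: a majority of 1564928 is 782465; 782,465 required, 782,492 in favor — approved.
Series B: a majority of 20158586 is 10079294; 10,079,294 required, 10,079,294 in favor — approved.
Series C: 2/3 of 449919 = 299946; 299,946 required, 300,030 in favor — approved.
Series D: 4/5 of 1065486 = 852388.80, rounded up to 852389; 852,389 required, 852,485 in favor — approved.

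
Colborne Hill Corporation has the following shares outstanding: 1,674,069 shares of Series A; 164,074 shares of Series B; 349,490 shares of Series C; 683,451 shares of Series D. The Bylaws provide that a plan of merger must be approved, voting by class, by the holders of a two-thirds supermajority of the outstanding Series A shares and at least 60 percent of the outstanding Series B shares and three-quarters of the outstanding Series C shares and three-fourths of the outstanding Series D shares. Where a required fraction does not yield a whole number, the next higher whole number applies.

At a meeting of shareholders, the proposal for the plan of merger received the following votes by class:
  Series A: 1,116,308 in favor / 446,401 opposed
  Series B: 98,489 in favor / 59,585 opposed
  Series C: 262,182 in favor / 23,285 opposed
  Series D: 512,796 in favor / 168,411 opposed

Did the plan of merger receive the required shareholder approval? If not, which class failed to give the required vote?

Approved — every class gave the required vote.

Series A: 2/3 of 1674069 = 1116046; 1,116,046 required, 1,116,308 in favor — approved.
Series B: 3/5 of 164074 = 98444.40, rounded up to 98445; 98,445 required, 98,489 in favor — approved.
Series C: 3/4 of 349490 = 262117.50, rounded up to 262118; 262,118 required, 262,182 in favor — approved.
Series D: 3/4 of 683451 = 512588.25, rounded up to 512589; 512,589 required, 512,796 in favor — approved.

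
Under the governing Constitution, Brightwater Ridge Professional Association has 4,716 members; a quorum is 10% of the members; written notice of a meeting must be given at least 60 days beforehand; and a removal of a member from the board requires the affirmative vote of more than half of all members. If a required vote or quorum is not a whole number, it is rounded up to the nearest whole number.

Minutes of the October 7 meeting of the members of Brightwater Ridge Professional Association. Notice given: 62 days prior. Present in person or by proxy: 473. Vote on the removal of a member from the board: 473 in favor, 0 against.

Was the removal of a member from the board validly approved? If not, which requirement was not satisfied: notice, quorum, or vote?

Notice: 62 days given; 60 required. Satisfied.
Quorum: 10% of 4,716 = 471.60, rounded up to 472; 473 present. Satisfied.
Vote: requires a majority of all members (4,716); a majority of 4716 is 2359, so 2,359 needed; 473 in favor. Not satisfied.

Invalid — vote requirement not satisfied.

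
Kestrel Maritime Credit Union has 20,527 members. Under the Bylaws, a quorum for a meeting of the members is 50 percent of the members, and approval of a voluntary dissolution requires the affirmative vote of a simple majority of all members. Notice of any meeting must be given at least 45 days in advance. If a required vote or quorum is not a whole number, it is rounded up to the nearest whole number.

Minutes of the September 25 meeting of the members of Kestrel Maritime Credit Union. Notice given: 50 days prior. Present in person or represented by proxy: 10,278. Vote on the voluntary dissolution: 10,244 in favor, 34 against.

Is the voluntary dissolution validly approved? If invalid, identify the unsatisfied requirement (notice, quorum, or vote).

Notice: 50 days given; 45 required. Satisfied.
Quorum: 50% of 20,527 = 10,263.50, rounded up to 10,264; 10,278 present. Satisfied.
Vote: requires a majority of all members (20,527); a majority of 20527 is 10264, so 10,264 needed; 10,244 in favor. Not satisfied.

Invalid — vote requirement not satisfied.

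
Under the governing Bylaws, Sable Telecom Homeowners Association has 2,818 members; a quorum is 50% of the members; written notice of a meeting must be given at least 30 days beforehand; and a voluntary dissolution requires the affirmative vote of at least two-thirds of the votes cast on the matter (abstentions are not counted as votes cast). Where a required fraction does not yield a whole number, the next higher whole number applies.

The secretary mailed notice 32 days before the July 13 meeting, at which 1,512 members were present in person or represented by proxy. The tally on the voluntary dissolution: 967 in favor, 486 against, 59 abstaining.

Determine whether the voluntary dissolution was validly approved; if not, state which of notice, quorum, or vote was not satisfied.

Invalid — vote requirement not satisfied.

Notice: 32 days given; 30 required. Satisfied.
Quorum: 50% of 2,818 = 1,409; 1,512 present. Satisfied.
Vote: requires two-thirds of the votes cast (1,512 − 59 abstaining = 1,453); 2/3 of 1453 = 968.67, rounded up to 969, so 969 needed; 967 in favor. Not satisfied.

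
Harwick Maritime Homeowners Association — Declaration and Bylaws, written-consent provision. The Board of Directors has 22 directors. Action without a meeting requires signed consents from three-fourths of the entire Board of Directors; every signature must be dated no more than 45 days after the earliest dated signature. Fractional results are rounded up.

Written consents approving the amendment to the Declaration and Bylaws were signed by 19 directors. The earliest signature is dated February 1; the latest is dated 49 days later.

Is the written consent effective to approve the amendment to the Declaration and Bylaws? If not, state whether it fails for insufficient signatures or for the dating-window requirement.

Signatures required: three-fourths of 22 — 3/4 of 22 = 16.50, rounded up to 17, so 17 needed; 19 signed. Sufficient.
Dating window: the latest signature is 49 days after the earliest; the limit is 45 days. Outside the window.

Not effective — dating-window requirement not satisfied.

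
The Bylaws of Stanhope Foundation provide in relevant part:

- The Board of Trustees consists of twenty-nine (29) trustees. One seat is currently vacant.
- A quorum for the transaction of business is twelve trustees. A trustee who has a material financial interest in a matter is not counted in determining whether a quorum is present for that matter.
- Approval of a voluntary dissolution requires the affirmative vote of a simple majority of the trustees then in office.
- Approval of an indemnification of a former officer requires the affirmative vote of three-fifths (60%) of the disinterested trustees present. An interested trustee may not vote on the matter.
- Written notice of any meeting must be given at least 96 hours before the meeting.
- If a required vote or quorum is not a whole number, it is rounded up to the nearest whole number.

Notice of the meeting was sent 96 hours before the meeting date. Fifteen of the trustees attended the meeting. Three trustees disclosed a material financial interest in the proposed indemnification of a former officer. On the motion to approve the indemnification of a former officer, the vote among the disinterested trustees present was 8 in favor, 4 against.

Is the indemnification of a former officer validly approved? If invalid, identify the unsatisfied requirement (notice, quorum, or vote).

Valid — all requirements satisfied.

Notice: 96 hours given; 96 required (96 ≥ 96). Satisfied.
Quorum: 15 present, but the 3 interested trustees do not count, leaving 12. Quorum is 12. Satisfied.
Vote: the indemnification of a former officer requires three-fifths of the disinterested trustees present (15 − 3 = 12). 3/5 of 12 = 7.20, rounded up to 8, so 8 affirmative votes are needed; 8 voted in favor. Satisfied.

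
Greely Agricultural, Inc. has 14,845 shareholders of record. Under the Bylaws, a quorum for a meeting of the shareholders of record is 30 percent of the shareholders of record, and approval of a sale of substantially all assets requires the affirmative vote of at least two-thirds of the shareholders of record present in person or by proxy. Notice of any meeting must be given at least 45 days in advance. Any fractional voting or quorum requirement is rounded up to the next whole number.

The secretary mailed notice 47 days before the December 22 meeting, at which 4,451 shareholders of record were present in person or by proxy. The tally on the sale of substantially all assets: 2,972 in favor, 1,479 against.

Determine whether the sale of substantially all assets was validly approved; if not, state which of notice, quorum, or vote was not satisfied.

Invalid — quorum requirement not satisfied.

Notice: 47 days given; 45 required. Satisfied.
Quorum: 30% of 14,845 = 4,453.50, rounded up to 4,454; 4,451 present. Not satisfied.
Vote: requires two-thirds of those present (4,451); 2/3 of 4451 = 2967.33, rounded up to 2968, so 2,968 needed; 2,972 in favor. Satisfied.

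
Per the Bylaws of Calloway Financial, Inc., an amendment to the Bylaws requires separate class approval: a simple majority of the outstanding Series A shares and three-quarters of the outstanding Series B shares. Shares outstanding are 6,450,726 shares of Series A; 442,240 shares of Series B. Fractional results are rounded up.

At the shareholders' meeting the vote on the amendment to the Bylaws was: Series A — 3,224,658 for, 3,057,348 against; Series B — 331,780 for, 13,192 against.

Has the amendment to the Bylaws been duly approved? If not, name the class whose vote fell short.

Not approved — the Series A shares did not give the required vote.

Series A: a majority of 6450726 is 3225364; 3,225,364 required, 3,224,658 in favor — not approved.
Series B: 3/4 of 442240 = 331680; 331,680 required, 331,780 in favor — approved.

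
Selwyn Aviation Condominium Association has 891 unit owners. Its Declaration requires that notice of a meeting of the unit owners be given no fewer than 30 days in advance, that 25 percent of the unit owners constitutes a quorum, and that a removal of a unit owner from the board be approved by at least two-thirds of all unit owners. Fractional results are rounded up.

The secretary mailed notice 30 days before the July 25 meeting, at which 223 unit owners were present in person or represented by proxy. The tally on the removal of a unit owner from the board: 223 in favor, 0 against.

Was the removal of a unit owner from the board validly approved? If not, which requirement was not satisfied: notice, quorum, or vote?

Notice: 30 days given; 30 required. Satisfied.
Quorum: 25% of 891 = 222.75, rounded up to 223; 223 present. Satisfied.
Vote: requires two-thirds of all unit owners (891); 2/3 of 891 = 594, so 594 needed; 223 in favor. Not satisfied.

Invalid — vote requirement not satisfied.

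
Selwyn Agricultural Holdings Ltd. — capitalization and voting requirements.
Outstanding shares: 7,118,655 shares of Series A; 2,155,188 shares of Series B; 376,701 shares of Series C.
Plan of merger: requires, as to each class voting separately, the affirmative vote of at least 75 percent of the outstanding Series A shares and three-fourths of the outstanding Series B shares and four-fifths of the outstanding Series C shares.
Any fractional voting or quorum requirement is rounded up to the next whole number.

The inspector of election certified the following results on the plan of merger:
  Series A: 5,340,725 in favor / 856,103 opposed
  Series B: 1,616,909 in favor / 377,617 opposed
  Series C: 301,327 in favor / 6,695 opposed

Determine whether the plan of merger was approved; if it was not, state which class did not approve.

Series A: 3/4 of 7118655 = 5338991.25, rounded up to 5338992; 5,338,992 required, 5,340,725 in favor — approved.
Series B: 3/4 of 2155188 = 1616391; 1,616,391 required, 1,616,909 in favor — approved.
Series C: 4/5 of 376701 = 301360.80, rounded up to 301361; 301,361 required, 301,327 in favor — not approved.

Not approved — the Series C shares did not give the required vote.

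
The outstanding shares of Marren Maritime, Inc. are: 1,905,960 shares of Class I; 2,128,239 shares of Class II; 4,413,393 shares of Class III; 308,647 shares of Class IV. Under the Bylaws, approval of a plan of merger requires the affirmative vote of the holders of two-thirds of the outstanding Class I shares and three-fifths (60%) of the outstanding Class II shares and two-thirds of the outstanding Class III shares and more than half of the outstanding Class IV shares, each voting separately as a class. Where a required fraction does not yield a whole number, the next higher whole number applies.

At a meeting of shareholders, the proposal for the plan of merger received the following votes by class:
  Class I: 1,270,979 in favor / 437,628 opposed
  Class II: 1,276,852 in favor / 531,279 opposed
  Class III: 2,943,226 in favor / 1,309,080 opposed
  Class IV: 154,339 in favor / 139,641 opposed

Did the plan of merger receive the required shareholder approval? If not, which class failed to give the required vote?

Not approved — the Class II shares did not give the required vote.

Class I: 2/3 of 1905960 = 1270640; 1,270,640 required, 1,270,979 in favor — approved.
Class II: 3/5 of 2128239 = 1276943.40, rounded up to 1276944; 1,276,944 required, 1,276,852 in favor — not approved.
Class III: 2/3 of 4413393 = 2942262; 2,942,262 required, 2,943,226 in favor — approved.
Class IV: a majority of 308647 is 154324; 154,324 required, 154,339 in favor — approved.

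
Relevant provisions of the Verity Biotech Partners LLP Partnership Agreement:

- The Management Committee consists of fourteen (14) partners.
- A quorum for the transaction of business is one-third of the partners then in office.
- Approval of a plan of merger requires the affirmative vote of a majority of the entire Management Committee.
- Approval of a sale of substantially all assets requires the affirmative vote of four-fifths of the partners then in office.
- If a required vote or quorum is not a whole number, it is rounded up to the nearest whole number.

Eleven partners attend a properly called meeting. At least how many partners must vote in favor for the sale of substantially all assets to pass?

12

The sale of substantially all assets requires four-fifths of the partners then in office (14).
4/5 of 14 = 11.20, rounded up to 12.
(Only 11 can vote, so the sale of substantially all assets cannot pass at this meeting, but the required vote is still 12.)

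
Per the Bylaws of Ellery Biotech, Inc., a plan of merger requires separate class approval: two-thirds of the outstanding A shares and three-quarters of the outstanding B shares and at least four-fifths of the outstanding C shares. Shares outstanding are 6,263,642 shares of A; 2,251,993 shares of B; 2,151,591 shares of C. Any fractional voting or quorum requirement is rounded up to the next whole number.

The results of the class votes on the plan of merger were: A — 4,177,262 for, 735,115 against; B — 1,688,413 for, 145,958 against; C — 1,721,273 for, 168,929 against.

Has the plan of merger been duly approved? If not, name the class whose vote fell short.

A: 2/3 of 6263642 = 4175761.33, rounded up to 4175762; 4,175,762 required, 4,177,262 in favor — approved.
B: 3/4 of 2251993 = 1688994.75, rounded up to 1688995; 1,688,995 required, 1,688,413 in favor — not approved.
C: 4/5 of 2151591 = 1721272.80, rounded up to 1721273; 1,721,273 required, 1,721,273 in favor — approved.

Not approved — the B shares did not give the required vote.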